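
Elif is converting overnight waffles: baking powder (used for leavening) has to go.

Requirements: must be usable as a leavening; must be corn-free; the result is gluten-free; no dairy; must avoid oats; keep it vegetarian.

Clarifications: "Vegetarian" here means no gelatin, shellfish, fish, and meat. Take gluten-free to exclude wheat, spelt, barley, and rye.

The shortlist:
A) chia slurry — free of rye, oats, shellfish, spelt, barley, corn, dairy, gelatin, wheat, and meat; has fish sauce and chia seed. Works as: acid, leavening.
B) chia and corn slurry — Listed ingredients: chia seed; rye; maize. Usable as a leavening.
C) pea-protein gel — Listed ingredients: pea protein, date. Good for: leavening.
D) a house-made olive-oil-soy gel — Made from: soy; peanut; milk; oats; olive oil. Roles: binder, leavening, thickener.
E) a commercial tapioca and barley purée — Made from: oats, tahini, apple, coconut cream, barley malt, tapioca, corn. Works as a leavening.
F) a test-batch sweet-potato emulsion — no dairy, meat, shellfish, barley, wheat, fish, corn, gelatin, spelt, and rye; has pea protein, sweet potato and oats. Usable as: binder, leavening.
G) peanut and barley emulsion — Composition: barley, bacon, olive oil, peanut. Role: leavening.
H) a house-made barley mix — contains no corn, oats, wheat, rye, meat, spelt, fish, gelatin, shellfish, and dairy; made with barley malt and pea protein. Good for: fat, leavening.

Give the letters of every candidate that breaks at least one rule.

A, B, D, E, F, G, H

A: has fish sauce, so not vegetarian — no
B: has rye, so not gluten-free; has maize, so not corn-free — reject
C: works as a leavening, gluten-free, no corn — valid
D: has milk, so not dairy-free; has oats, so not oat-free — out
E: has barley malt, so not gluten-free; has corn, so not corn-free (and 1 more) — out
F: has oats, so not oat-free — no
G: has bacon, so not vegetarian; has barley, so not gluten-free — reject
H: has barley malt, so not gluten-free — no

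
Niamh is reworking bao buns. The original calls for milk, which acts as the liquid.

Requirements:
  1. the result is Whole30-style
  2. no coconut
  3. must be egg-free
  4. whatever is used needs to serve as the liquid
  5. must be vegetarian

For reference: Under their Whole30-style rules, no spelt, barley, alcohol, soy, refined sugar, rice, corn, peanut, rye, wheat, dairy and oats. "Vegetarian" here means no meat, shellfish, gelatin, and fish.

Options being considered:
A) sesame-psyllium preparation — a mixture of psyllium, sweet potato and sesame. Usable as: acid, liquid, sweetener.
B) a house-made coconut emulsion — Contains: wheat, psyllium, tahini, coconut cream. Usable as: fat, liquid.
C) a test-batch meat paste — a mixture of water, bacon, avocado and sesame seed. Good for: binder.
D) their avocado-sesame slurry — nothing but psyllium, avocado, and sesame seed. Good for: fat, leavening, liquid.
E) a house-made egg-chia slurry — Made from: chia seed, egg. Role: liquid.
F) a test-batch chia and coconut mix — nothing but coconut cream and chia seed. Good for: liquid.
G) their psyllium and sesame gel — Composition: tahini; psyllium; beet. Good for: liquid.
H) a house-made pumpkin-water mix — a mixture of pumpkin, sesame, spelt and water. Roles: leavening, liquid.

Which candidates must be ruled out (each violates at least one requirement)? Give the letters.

B, C, E, F, H

A: works as a liquid, vegetarian, no coconut — OK
B: has wheat, so not Whole30-style; has coconut cream, so not coconut-free — reject
C: not usable as a liquid; has bacon, so not vegetarian — no
D: works as a liquid, no egg, vegetarian — OK
E: has egg, so not egg-free — reject
F: has coconut cream, so not coconut-free — reject
G: works as a liquid, no coconut, Whole30-style — valid
H: has spelt, so not Whole30-style — reject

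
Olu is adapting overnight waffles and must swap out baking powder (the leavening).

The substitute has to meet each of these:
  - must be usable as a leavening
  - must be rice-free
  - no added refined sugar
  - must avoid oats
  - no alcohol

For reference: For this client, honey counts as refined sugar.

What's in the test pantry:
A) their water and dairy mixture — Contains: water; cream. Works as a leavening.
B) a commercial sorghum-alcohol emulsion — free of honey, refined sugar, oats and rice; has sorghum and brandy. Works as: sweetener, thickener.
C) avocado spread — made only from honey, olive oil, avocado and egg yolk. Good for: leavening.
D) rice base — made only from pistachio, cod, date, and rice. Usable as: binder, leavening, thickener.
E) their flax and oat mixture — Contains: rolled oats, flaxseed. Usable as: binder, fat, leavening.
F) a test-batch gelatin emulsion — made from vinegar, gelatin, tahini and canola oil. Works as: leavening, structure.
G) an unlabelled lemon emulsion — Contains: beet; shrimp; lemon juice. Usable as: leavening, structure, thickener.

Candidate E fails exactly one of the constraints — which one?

usable as a leavening: satisfied
alcohol-free: satisfied
no-added-sugar: satisfied
rice-free: satisfied
oat-free: has rolled oats — fails

oat-free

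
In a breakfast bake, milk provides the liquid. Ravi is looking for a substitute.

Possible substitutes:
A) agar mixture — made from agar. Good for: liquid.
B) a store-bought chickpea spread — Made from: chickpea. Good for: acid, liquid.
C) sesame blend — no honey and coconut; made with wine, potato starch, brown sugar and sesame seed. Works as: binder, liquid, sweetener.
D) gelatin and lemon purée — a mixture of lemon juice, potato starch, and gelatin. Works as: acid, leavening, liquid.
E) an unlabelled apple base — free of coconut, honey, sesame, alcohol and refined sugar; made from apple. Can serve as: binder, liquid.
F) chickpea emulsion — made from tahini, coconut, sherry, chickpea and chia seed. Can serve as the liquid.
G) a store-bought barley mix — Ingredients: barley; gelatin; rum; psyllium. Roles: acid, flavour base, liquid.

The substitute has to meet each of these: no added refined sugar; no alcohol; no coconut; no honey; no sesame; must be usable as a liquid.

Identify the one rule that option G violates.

alcohol-free

usable as a liquid: satisfied
sesame-free: satisfied
coconut-free: satisfied
alcohol-free: has rum — fails
honey-free: satisfied
no-added-sugar: satisfied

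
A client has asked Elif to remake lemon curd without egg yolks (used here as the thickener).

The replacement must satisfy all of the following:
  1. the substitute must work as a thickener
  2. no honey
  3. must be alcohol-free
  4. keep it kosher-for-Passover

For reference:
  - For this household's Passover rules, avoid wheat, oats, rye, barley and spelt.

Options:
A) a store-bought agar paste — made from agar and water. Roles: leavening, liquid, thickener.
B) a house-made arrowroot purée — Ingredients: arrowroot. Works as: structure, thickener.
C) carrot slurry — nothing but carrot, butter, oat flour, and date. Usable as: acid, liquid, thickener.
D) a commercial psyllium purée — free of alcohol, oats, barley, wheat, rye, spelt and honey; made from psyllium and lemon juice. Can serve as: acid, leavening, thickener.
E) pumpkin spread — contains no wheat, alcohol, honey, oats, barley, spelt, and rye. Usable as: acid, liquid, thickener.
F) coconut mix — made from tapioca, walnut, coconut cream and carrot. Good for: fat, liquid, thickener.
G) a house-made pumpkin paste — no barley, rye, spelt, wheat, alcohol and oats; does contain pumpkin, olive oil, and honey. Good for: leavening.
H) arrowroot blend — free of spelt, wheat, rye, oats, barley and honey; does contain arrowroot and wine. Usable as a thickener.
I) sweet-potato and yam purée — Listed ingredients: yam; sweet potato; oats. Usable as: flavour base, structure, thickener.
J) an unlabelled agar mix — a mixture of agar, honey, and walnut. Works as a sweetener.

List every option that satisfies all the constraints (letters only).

A, B, D, E, F

A: no honey, no alcohol — keep
B: only arrowroot; none excluded — OK
C: has oat flour, so not kosher-for-Passover — reject
D: works as a thickener, kosher-for-Passover, no alcohol — OK
E: kosher-for-Passover, no alcohol — OK
F: nothing on the exclusion list — OK
G: not usable as a thickener; has honey, so not honey-free — reject
H: has wine, so not alcohol-free — out
I: has oats, so not kosher-for-Passover — out
J: not usable as a thickener; has honey, so not honey-free — out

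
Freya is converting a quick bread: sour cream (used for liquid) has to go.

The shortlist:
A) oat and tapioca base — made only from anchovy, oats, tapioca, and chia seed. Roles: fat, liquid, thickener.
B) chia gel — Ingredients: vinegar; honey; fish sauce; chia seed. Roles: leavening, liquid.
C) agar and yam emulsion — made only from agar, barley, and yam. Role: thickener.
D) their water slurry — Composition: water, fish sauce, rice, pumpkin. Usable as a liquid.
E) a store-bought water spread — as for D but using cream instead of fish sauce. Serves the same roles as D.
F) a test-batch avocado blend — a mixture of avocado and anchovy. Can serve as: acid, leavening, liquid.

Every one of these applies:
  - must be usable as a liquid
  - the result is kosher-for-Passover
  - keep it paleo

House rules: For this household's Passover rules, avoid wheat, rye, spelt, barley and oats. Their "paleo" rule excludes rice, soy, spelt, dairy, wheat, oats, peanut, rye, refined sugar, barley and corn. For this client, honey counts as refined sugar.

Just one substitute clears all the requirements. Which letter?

A: has oats, so not kosher-for-Passover; has oats, so not paleo — reject
B: has honey, so not paleo — reject
C: not usable as a liquid; has barley, so not kosher-for-Passover (and 1 more) — reject
D: has rice, so not paleo — reject
E: has cream, so not paleo — out
F: works as a liquid, paleo, kosher-for-Passover — keep

F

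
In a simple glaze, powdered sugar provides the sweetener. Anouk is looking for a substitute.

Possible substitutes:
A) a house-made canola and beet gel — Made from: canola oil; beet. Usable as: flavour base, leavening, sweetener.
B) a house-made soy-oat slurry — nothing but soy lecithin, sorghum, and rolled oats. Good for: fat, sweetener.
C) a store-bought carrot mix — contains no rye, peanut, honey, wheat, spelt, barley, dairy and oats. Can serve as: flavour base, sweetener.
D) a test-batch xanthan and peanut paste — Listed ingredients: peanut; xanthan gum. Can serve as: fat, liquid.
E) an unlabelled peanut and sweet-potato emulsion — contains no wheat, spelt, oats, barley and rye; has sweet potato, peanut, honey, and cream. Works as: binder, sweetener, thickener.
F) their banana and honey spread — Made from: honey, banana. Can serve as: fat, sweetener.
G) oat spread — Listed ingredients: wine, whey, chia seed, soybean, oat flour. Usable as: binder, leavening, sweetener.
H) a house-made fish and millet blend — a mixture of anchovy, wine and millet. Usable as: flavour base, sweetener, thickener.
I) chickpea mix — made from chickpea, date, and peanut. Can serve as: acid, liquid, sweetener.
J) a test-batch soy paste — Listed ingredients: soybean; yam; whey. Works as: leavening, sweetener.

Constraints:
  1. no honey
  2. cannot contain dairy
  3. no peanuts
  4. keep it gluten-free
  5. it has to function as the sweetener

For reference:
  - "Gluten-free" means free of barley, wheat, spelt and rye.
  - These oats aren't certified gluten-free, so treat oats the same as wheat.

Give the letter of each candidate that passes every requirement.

A: only beet and canola oil; none excluded — OK
B: has rolled oats, so not gluten-free — no
C: no honey, gluten-free — valid
D: not usable as a sweetener; has peanut, so not peanut-free — out
E: has peanut, so not peanut-free; has cream, so not dairy-free (and 1 more) — reject
F: has honey, so not honey-free — out
G: has oat flour, so not gluten-free; has whey, so not dairy-free — reject
H: gluten-free, no dairy — keep
I: has peanut, so not peanut-free — reject
J: has whey, so not dairy-free — no

A, C, H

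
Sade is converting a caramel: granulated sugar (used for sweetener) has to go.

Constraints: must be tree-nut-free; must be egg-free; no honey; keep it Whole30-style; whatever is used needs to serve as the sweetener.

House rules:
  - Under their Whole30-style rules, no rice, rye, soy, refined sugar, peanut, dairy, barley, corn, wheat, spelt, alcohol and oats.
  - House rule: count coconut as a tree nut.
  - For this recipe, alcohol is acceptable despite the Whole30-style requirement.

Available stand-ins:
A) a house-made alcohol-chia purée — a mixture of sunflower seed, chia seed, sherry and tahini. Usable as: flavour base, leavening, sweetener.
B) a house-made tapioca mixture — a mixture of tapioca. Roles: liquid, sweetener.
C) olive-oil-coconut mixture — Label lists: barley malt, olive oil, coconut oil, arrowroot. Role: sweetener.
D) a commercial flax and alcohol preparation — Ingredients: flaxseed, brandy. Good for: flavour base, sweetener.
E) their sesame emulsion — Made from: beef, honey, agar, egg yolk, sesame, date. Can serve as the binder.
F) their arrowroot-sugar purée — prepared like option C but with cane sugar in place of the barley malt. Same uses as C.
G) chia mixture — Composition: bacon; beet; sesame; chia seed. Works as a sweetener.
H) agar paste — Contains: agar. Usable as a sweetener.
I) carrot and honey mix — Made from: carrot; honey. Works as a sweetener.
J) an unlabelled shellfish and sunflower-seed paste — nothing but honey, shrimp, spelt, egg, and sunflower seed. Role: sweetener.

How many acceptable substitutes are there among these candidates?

5

A: alcohol is permitted under the Whole30-style carve-out; nothing else excluded — keep
B: all constraints satisfied — OK
C: has barley malt, so not Whole30-style; has coconut oil, so not tree-nut-free — reject
D: alcohol is permitted under the Whole30-style carve-out; nothing else excluded — keep
E: not usable as a sweetener; has egg yolk, so not egg-free (and 1 more) — no
F: has cane sugar, so not Whole30-style; has coconut oil, so not tree-nut-free — no
G: bacon and sesame etc. — none of it excluded — keep
H: only agar; none excluded — valid
I: has honey, so not honey-free — reject
J: has spelt, so not Whole30-style; has egg, so not egg-free (and 1 more) — out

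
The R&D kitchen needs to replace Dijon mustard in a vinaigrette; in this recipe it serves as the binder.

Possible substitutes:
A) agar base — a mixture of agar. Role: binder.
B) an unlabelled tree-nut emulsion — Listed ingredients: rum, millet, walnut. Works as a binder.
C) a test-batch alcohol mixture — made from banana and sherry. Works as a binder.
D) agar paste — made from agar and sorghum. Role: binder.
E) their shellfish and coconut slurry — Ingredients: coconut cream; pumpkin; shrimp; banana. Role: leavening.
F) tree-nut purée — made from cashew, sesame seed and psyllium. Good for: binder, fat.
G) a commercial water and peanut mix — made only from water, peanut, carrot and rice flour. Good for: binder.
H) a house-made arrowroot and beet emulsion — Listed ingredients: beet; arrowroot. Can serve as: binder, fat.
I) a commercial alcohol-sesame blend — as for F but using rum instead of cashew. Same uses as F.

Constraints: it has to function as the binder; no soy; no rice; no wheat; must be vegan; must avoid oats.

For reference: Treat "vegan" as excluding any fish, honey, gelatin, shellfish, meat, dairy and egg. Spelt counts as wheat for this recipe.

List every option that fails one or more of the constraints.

E, G

A: nothing on the exclusion list — OK
B: works as a binder, vegan, wheat-free — valid
C: no rice, no oats — valid
D: only sorghum and agar; none excluded — keep
E: not usable as a binder; has shrimp, so not vegan — reject
F: vegan, wheat-free — valid
G: has rice flour, so not rice-free — reject
H: nothing on the exclusion list — keep
I: all constraints satisfied — keep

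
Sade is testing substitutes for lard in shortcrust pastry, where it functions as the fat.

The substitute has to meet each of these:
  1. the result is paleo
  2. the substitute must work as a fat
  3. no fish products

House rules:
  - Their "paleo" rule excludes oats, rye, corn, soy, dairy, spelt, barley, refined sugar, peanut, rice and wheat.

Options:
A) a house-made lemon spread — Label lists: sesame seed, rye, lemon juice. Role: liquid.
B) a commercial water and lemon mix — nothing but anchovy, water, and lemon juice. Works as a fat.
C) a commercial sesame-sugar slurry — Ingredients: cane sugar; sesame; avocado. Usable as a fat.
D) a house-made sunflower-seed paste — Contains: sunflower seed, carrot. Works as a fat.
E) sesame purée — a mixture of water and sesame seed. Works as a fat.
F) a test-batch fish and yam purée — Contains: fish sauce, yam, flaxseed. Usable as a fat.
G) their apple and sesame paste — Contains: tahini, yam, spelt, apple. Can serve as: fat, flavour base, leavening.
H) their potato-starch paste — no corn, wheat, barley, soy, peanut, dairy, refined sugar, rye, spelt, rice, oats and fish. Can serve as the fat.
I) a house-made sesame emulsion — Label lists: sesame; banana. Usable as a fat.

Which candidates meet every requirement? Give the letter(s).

D, E, H, I

A: not usable as a fat; has rye, so not paleo — out
B: has anchovy, so not fish-free — reject
C: has cane sugar, so not paleo — reject
D: no fish, paleo — valid
E: only sesame seed and water; none excluded — keep
F: has fish sauce, so not fish-free — reject
G: has spelt, so not paleo — out
H: all constraints satisfied — OK
I: only sesame and banana; none excluded — valid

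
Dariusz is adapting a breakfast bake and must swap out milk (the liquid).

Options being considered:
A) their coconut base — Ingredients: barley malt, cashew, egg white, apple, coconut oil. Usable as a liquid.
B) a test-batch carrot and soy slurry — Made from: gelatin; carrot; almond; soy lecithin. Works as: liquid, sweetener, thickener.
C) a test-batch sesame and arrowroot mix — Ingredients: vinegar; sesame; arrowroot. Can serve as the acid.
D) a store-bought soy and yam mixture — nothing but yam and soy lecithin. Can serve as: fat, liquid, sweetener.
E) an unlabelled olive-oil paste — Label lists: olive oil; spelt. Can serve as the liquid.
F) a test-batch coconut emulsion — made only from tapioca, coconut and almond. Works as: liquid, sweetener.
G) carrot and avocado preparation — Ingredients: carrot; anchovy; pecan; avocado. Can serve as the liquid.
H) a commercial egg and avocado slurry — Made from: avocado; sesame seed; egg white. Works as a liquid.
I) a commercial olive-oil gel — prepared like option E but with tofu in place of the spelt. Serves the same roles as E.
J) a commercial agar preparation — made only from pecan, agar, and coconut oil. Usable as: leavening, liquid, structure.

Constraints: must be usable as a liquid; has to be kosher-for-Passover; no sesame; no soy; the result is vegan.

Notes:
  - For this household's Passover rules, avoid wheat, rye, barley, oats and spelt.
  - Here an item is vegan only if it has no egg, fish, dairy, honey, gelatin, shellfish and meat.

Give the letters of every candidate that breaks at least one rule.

A, B, C, D, E, G, H, I

A: has barley malt, so not kosher-for-Passover; has egg white, so not vegan — out
B: has gelatin, so not vegan; has soy lecithin, so not soy-free — out
C: not usable as a liquid; has sesame, so not sesame-free — reject
D: has soy lecithin, so not soy-free — reject
E: has spelt, so not kosher-for-Passover — no
F: only coconut, almond and tapioca; none excluded — valid
G: has anchovy, so not vegan — reject
H: has egg white, so not vegan; has sesame seed, so not sesame-free — out
I: has tofu, so not soy-free — no
J: only coconut oil, pecan, and agar; none excluded — valid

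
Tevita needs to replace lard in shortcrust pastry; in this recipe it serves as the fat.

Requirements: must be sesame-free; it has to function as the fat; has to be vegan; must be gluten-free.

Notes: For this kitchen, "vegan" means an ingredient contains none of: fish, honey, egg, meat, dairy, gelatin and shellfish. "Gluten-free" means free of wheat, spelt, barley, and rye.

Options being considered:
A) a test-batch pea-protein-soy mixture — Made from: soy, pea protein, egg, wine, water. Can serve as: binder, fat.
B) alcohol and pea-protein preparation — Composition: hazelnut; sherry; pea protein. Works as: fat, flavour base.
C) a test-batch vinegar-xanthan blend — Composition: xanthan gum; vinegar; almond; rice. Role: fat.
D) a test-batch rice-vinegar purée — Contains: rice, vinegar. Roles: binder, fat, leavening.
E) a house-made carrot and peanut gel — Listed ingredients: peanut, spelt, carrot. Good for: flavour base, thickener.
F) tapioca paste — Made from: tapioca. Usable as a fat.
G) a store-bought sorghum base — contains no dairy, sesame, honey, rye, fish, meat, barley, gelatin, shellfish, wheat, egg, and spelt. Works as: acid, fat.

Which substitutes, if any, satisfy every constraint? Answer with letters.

A: has egg, so not vegan — reject
B: nothing on the exclusion list — OK
C: every rule checks out — keep
D: nothing on the exclusion list — keep
E: not usable as a fat; has spelt, so not gluten-free — reject
F: nothing on the exclusion list — OK
G: no sesame, gluten-free — valid

B, C, D, F, G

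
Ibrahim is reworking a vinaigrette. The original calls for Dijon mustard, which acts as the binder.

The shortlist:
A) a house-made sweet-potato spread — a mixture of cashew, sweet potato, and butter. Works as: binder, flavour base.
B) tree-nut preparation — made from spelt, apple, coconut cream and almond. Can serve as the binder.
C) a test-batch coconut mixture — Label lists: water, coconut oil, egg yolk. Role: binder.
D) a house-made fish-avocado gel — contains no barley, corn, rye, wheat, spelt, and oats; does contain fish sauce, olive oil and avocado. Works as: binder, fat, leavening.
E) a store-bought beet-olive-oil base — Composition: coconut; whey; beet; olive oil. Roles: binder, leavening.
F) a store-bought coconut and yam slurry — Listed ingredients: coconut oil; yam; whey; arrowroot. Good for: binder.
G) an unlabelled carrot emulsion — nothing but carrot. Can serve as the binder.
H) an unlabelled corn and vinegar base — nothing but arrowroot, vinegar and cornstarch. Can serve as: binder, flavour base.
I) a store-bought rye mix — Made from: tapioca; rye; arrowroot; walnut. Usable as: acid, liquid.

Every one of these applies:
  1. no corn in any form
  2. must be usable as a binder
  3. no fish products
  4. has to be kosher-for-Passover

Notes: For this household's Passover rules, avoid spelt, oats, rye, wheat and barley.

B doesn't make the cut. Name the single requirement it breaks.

kosher-for-Passover

usable as a binder: satisfied
kosher-for-Passover: has spelt — fails
fish-free: satisfied
corn-free: satisfied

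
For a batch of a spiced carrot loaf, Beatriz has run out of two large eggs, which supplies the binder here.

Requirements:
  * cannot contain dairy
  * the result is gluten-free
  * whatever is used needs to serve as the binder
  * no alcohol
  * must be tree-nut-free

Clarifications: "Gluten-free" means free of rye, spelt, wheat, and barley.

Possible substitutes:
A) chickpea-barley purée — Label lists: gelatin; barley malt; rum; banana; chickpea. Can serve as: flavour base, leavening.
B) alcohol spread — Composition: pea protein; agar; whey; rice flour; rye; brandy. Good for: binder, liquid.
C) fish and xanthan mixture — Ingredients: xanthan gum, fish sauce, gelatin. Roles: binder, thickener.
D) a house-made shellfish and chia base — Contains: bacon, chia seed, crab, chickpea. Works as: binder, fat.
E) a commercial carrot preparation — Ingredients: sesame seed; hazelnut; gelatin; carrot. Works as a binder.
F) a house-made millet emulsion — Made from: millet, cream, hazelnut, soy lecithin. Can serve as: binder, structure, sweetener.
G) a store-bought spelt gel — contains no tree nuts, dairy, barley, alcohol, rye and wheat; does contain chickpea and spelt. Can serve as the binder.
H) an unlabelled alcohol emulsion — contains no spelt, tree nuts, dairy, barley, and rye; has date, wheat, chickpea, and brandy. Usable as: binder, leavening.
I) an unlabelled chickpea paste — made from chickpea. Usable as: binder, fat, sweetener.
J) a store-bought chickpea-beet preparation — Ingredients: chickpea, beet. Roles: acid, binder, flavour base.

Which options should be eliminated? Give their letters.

A: not usable as a binder; has barley malt, so not gluten-free (and 1 more) — out
B: has rye, so not gluten-free; has brandy, so not alcohol-free (and 1 more) — out
C: only fish sauce, gelatin, and xanthan gum; none excluded — valid
D: no tree nuts, gluten-free — keep
E: has hazelnut, so not tree-nut-free — out
F: has hazelnut, so not tree-nut-free; has cream, so not dairy-free — reject
G: has spelt, so not gluten-free — reject
H: has wheat, so not gluten-free; has brandy, so not alcohol-free — reject
I: every rule checks out — keep
J: only chickpea and beet; none excluded — valid

A, B, E, F, G, H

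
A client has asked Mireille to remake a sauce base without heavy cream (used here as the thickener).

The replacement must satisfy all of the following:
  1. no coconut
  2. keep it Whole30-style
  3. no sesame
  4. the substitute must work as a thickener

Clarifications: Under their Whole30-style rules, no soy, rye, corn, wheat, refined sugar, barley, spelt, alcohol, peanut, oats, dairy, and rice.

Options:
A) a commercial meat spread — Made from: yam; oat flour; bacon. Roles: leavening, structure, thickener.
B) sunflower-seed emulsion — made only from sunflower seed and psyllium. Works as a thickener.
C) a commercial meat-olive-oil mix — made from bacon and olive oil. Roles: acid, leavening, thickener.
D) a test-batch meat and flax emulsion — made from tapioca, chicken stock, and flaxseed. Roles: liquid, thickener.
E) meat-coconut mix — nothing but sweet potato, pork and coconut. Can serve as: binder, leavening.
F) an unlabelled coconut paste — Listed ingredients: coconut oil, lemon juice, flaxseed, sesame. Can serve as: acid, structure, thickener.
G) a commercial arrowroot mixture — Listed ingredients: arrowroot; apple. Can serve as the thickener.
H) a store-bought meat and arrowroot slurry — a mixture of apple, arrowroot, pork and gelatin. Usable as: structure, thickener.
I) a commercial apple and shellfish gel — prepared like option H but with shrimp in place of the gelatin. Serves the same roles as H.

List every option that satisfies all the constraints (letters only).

B, C, D, G, H, I

A: has oat flour, so not Whole30-style — no
B: nothing on the exclusion list — OK
C: only bacon and olive oil; none excluded — valid
D: works as a thickener, no sesame, Whole30-style — OK
E: not usable as a thickener; has coconut, so not coconut-free — out
F: has coconut oil, so not coconut-free; has sesame, so not sesame-free — reject
G: works as a thickener, no sesame, no coconut — keep
H: gelatin and pork etc. — none of it excluded — OK
I: nothing on the exclusion list — OK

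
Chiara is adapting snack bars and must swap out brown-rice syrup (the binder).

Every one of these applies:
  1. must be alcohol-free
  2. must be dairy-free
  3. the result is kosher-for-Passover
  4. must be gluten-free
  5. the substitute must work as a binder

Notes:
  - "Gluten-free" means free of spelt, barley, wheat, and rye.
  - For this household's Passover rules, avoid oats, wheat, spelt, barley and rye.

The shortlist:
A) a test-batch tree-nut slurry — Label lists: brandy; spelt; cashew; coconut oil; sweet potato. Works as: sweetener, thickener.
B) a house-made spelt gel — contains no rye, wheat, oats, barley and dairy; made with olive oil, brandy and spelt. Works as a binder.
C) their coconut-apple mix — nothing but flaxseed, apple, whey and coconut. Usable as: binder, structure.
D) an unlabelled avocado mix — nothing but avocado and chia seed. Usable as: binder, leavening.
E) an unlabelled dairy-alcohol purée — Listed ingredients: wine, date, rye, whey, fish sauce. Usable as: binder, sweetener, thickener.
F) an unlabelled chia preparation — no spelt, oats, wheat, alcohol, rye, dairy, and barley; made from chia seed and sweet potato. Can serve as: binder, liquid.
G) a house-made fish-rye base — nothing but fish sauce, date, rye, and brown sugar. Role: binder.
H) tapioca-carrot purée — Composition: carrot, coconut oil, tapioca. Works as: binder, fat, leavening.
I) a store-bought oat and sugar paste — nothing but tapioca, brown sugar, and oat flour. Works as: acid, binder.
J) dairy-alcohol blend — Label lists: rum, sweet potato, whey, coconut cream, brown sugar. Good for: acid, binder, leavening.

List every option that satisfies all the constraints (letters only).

A: not usable as a binder; has spelt, so not gluten-free (and 2 more) — out
B: has spelt, so not gluten-free; has spelt, so not kosher-for-Passover (and 1 more) — reject
C: has whey, so not dairy-free — out
D: only avocado and chia seed; none excluded — valid
E: has rye, so not gluten-free; has rye, so not kosher-for-Passover (and 2 more) — reject
F: kosher-for-Passover, no alcohol — valid
G: has rye, so not gluten-free; has rye, so not kosher-for-Passover — no
H: only coconut oil, carrot, and tapioca; none excluded — keep
I: has oat flour, so not kosher-for-Passover — reject
J: has whey, so not dairy-free; has rum, so not alcohol-free — reject

D, F, H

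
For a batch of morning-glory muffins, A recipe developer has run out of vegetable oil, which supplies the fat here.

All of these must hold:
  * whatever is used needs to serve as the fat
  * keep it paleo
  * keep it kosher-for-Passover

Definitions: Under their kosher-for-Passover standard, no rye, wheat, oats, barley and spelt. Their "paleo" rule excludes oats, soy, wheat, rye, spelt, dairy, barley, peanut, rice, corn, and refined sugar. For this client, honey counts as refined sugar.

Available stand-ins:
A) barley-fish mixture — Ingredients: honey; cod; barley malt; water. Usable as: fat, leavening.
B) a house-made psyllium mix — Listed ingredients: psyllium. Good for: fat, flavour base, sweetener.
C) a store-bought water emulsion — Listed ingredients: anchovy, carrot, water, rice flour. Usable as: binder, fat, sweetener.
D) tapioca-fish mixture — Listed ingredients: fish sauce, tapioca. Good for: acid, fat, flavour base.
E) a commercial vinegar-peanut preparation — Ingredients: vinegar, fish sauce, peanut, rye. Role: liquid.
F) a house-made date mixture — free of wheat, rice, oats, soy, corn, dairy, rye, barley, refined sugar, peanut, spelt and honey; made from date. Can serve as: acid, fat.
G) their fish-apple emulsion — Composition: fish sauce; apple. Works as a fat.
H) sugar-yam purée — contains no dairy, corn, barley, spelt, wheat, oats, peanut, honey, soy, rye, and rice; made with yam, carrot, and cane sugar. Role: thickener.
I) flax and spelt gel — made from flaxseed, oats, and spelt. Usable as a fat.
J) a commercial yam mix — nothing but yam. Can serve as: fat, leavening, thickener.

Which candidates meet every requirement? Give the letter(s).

A: has barley malt, so not kosher-for-Passover; has barley malt, so not paleo — out
B: only psyllium; none excluded — OK
C: has rice flour, so not paleo — reject
D: nothing on the exclusion list — keep
E: not usable as a fat; has rye, so not kosher-for-Passover (and 1 more) — out
F: every rule checks out — OK
G: only fish sauce and apple; none excluded — keep
H: not usable as a fat; has cane sugar, so not paleo — reject
I: has oats, so not kosher-for-Passover; has oats, so not paleo — reject
J: only yam; none excluded — keep

B, D, F, G, J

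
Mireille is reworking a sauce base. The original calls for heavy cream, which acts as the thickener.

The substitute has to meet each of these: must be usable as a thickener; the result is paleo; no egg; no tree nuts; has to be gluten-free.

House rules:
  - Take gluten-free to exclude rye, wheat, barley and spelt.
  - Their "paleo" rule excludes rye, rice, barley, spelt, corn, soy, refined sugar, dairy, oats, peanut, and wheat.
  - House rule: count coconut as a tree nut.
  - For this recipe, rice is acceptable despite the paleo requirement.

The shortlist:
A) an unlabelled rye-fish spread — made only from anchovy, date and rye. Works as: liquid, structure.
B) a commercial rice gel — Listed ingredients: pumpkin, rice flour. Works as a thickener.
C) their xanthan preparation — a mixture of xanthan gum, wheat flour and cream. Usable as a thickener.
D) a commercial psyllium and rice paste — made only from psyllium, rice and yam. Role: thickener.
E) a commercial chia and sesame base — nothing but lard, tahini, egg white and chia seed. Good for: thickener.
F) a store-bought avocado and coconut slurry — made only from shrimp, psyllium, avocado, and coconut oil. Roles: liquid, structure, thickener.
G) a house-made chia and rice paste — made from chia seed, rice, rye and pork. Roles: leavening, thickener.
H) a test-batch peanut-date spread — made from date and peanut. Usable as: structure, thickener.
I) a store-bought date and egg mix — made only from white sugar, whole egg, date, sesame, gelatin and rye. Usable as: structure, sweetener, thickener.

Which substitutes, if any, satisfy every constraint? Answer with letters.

A: not usable as a thickener; has rye, so not gluten-free (and 1 more) — out
B: rice is permitted under the paleo carve-out; nothing else excluded — OK
C: has wheat flour, so not gluten-free; has cream, so not paleo — no
D: rice is permitted under the paleo carve-out; nothing else excluded — valid
E: has egg white, so not egg-free — out
F: has coconut oil, so not tree-nut-free — reject
G: has rye, so not gluten-free; has rye, so not paleo — out
H: has peanut, so not paleo — out
I: has rye, so not gluten-free; has rye, so not paleo (and 1 more) — reject

B, D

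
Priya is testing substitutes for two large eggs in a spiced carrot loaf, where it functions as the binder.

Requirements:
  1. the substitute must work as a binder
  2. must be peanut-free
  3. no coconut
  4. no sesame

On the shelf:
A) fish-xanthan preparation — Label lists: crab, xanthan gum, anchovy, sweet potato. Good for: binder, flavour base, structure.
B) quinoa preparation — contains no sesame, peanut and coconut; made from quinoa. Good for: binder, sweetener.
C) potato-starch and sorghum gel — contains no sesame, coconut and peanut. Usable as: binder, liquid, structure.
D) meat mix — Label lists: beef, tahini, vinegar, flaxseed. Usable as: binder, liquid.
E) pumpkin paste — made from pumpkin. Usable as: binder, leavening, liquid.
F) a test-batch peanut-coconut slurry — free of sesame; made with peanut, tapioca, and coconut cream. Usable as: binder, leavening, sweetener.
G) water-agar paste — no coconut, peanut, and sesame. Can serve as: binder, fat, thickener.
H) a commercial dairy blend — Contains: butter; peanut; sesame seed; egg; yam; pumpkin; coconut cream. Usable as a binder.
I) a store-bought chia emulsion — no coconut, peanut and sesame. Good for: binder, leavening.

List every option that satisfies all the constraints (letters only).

A: anchovy and crab etc. — none of it excluded — keep
B: works as a binder, no coconut, no sesame — valid
C: no peanut, no sesame — OK
D: has tahini, so not sesame-free — out
E: every rule checks out — keep
F: has coconut cream, so not coconut-free; has peanut, so not peanut-free — out
G: works as a binder, no peanut, no sesame — valid
H: has sesame seed, so not sesame-free; has coconut cream, so not coconut-free (and 1 more) — out
I: every rule checks out — valid

A, B, C, E, G, I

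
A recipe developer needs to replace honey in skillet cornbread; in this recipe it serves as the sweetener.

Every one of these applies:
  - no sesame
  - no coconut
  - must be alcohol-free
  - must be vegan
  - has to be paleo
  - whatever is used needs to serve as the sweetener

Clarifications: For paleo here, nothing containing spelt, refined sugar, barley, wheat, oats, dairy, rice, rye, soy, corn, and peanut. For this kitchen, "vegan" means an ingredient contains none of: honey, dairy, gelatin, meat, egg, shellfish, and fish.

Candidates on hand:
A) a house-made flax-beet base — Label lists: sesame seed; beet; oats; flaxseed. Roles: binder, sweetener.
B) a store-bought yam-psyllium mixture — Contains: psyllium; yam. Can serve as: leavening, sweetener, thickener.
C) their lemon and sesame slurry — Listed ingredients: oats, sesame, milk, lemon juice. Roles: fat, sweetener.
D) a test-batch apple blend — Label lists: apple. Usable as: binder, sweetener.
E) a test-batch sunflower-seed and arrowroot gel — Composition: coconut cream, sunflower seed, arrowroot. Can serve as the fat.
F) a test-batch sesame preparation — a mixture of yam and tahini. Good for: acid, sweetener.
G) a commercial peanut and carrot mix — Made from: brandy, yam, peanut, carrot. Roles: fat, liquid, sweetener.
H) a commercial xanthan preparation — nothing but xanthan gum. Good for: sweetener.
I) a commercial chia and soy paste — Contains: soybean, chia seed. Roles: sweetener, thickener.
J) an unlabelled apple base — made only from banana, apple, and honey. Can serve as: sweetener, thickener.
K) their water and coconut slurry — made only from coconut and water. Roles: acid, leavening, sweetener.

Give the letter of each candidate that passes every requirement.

B, D, H

A: has oats, so not paleo; has sesame seed, so not sesame-free — reject
B: paleo, no coconut — OK
C: has milk, so not paleo; has milk, so not vegan (and 1 more) — out
D: only apple; none excluded — valid
E: not usable as a sweetener; has coconut cream, so not coconut-free — no
F: has tahini, so not sesame-free — out
G: has peanut, so not paleo; has brandy, so not alcohol-free — out
H: paleo, no coconut — keep
I: has soybean, so not paleo — out
J: has honey, so not vegan — reject
K: has coconut, so not coconut-free — out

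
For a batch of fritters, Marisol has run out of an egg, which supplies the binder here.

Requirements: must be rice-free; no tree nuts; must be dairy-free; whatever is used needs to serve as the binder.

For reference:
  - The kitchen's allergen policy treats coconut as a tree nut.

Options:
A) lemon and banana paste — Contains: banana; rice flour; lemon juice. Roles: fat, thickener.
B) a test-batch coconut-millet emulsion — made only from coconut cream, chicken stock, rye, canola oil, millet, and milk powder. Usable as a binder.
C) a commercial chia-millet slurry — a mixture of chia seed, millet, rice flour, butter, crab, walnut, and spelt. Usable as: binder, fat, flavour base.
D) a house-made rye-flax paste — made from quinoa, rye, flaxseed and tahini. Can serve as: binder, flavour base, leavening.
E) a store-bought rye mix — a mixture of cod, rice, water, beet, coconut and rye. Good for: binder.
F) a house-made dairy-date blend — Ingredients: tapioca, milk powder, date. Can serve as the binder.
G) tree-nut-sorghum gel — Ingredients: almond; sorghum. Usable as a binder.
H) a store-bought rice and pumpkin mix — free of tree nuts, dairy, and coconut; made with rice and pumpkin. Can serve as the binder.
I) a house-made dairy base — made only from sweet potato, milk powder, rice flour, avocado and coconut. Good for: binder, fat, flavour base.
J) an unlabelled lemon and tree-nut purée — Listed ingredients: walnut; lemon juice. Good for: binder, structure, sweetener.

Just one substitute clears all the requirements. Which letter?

A: not usable as a binder; has rice flour, so not rice-free — reject
B: has milk powder, so not dairy-free; has coconut cream, so not tree-nut-free — out
C: has rice flour, so not rice-free; has butter, so not dairy-free (and 1 more) — no
D: rye and tahini etc. — none of it excluded — keep
E: has rice, so not rice-free; has coconut, so not tree-nut-free — reject
F: has milk powder, so not dairy-free — no
G: has almond, so not tree-nut-free — no
H: has rice, so not rice-free — no
I: has rice flour, so not rice-free; has milk powder, so not dairy-free (and 1 more) — out
J: has walnut, so not tree-nut-free — out

D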